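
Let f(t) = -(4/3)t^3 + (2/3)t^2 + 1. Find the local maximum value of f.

Critical points: f'(t) = -4t^2 + (4/3)t vanishes at t = 0, 1/3.
f''(t) = -8t + 4/3. f''(0) = 4/3 > 0 ⇒ local minimum; f''(1/3) = -4/3 < 0 ⇒ local maximum.
The local maximum is f(1/3) = 83/81.

83/81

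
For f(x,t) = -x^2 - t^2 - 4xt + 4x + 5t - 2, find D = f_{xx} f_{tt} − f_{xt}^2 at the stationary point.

∂f/∂x = -2x - 4t + 4 = 0 and ∂f/∂t = -4x - 2t + 5 = 0, so (x, t) = (1, 1/2).
The Hessian has f_{xx} = -2, f_{tt} = -2, f_{xt} = -4, giving D = -12 < 0, so the point is a saddle point.
D = (-2)·(-2) − (-4)^2 = -12.

-12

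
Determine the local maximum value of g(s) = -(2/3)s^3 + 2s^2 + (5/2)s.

25/3

g'(s) = -2s^2 + 4s + 5/2 = 0 at s = -1/2, 5/2.
Second-derivative test with g''(s) = -4s + 4: g''(-1/2) = 6 > 0 ⇒ local minimum; g''(5/2) = -6 < 0 ⇒ local maximum.
Thus g has its local maximum at s = 5/2, with value 25/3.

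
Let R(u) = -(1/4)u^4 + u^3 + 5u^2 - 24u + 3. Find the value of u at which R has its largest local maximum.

R'(u) = -u^3 + 3u^2 + 10u - 24. Setting R'(u) = 0 gives u ∈ {-3, 2, 4}.
Since R''(u) = -3u^2 + 6u + 10, we get R''(-3) = -35 < 0 ⇒ local maximum; R''(2) = 10 > 0 ⇒ local minimum; R''(4) = -14 < 0 ⇒ local maximum.
Thus R has its largest local maximum at u = -3, with value 291/4.

-3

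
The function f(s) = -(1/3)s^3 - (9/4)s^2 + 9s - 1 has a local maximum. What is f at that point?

101/16

f'(s) = -s^2 - (9/2)s + 9. Setting f'(s) = 0 gives s ∈ {-6, 3/2}.
Since f''(s) = -2s - 9/2, we get f''(-6) = 15/2 > 0 ⇒ local minimum; f''(3/2) = -15/2 < 0 ⇒ local maximum.
The local maximum is f(3/2) = 101/16.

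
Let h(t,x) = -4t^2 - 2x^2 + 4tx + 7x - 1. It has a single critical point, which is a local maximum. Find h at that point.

45/4

∂h/∂t = -8t + 4x = 0 and ∂h/∂x = 4t - 4x + 7 = 0, so (t, x) = (7/4, 7/2).
The Hessian has h_{tt} = -8, h_{xx} = -4, h_{tx} = 4, giving D = 16 > 0 with h_{tt} < 0, so the point is a local maximum.
h(7/4, 7/2) = 45/4.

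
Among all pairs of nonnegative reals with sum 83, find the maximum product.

6889/4

With x + y = 83, the product is P(x) = x(83 − x).
P'(x) = 83 − 2x = 0 gives x = 83/2; P'' = −2 < 0, so this is the maximum.
P = 83/2·83/2 = 6889/4.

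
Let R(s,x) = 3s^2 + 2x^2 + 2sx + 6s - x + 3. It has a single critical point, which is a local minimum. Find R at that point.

-27/20

∂R/∂s = 6s + 2x + 6 = 0 and ∂R/∂x = 2s + 4x - 1 = 0, so (s, x) = (-13/10, 9/10).
The Hessian has R_{ss} = 6, R_{xx} = 4, R_{sx} = 2, giving D = 20 > 0 with R_{ss} > 0, so the point is a local minimum.
R(-13/10, 9/10) = -27/20.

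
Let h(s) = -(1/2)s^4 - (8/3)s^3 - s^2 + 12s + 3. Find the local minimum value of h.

h'(s) = -2s^3 - 8s^2 - 2s + 12 = 0 at s = -3, -2, 1.
Since h''(s) = -6s^2 - 16s - 2, we get h''(-3) = -8 < 0 ⇒ local maximum; h''(-2) = 6 > 0 ⇒ local minimum; h''(1) = -24 < 0 ⇒ local maximum.
The local minimum is h(-2) = -35/3.

-35/3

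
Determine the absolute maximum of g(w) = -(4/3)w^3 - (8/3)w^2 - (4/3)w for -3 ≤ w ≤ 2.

The derivative is -4w^2 - (16/3)w - 4/3, which vanishes at w = -1 and w = -1/3.
Evaluating at the critical points and endpoints: g(-3) = 16,  g(-1) = 0,  g(-1/3) = 16/81,  g(2) = -24.
Hence the absolute maximum is 16 at w = -3.

16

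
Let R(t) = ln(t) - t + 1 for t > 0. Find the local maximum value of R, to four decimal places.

R'(t) = 1/t − 1 = 0 gives t = 1.
R''(t) = -1/t², which is negative for t > 0, so this is a local maximum.
R(1) = 1·ln(1) - 1 + 1 ≈ 0.0000.

0.0000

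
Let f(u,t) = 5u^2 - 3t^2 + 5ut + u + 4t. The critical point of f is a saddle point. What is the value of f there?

57/85

∂f/∂u = 10u + 5t + 1 = 0 and ∂f/∂t = 5u - 6t + 4 = 0, so (u, t) = (-26/85, 7/17).
The Hessian has f_{uu} = 10, f_{tt} = -6, f_{ut} = 5, giving D = -85 < 0, so the point is a saddle point.
f(-26/85, 7/17) = 57/85.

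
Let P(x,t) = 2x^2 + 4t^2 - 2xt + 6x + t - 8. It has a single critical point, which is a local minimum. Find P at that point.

-191/14

∂P/∂x = 4x - 2t + 6 = 0 and ∂P/∂t = -2x + 8t + 1 = 0, so (x, t) = (-25/14, -4/7).
The Hessian has P_{xx} = 4, P_{tt} = 8, P_{xt} = -2, giving D = 28 > 0 with P_{xx} > 0, so the point is a local minimum.
P(-25/14, -4/7) = -191/14.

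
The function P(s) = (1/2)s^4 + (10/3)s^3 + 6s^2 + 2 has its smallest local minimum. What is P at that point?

2

P'(s) = 2s^3 + 10s^2 + 12s = 0 at s = -3, -2, 0.
Since P''(s) = 6s^2 + 20s + 12, we get P''(-3) = 6 > 0 ⇒ local minimum; P''(-2) = -4 < 0 ⇒ local maximum; P''(0) = 12 > 0 ⇒ local minimum.
The smallest local minimum is P(0) = 2.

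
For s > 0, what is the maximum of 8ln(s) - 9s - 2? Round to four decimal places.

-10.9423

g'(s) = 8/s − 9 = 0 gives s = 8/9.
g''(s) = -8/s², which is negative for s > 0, so this is a local maximum.
g(8/9) = 8·ln(8/9) - 8 - 2 ≈ -10.9423.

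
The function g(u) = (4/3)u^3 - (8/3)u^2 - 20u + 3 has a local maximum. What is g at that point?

g'(u) = 4u^2 - (16/3)u - 20. Setting g'(u) = 0 gives u ∈ {-5/3, 3}.
g''(u) = 8u - 16/3. g''(-5/3) = -56/3 < 0 ⇒ local maximum; g''(3) = 56/3 > 0 ⇒ local minimum.
The local maximum is g(-5/3) = 1843/81.

1843/81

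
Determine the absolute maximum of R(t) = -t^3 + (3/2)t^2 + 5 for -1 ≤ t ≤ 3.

15/2

R'(t) = -3t^2 + 3t, which vanishes at t = 0 and t = 1.
Candidates: R(-1) = 15/2, R(0) = 5, R(1) = 11/2, R(3) = -17/2.
Hence the absolute maximum is 15/2 at t = -1.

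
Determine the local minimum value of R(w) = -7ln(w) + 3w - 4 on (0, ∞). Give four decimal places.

R'(w) = -7/w + 3 = 0 gives w = 7/3.
R''(w) = 7/w², which is positive for w > 0, so this is a local minimum.
R(7/3) = -7·ln(7/3) + 7 - 4 ≈ -2.9311.

-2.9311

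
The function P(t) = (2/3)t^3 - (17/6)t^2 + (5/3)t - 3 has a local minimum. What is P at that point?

-49/8

P'(t) = 2t^2 - (17/3)t + 5/3 = 0 at t = 1/3, 5/2.
Since P''(t) = 4t - 17/3, we get P''(1/3) = -13/3 < 0 ⇒ local maximum; P''(5/2) = 13/3 > 0 ⇒ local minimum.
The local minimum is P(5/2) = -49/8.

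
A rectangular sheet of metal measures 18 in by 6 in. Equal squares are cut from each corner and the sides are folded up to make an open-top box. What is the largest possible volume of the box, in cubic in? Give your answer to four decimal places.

68.1621

With cut size x, the volume is V(x) = x(18 − 2x)(6 − 2x) for 0 < x < 3.
V'(x) = 12x^2 − 96x + 108. Setting V'(x) = 0 gives x ≈ 1.3542 (the root in (0, 3)).
V''(x) = 24x − 96 is negative there, so this is the maximum; V ≈ 68.1621.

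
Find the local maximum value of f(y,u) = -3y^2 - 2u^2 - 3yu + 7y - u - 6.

32/15

∂f/∂y = -6y - 3u + 7 = 0 and ∂f/∂u = -3y - 4u - 1 = 0, so (y, u) = (31/15, -9/5).
The Hessian has f_{yy} = -6, f_{uu} = -4, f_{yu} = -3, giving D = 15 > 0 with f_{yy} < 0, so the point is a local maximum.
f(31/15, -9/5) = 32/15.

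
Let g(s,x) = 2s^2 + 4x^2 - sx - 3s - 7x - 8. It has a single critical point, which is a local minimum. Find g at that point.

-13

∂g/∂s = 4s - x - 3 = 0 and ∂g/∂x = -s + 8x - 7 = 0, so (s, x) = (1, 1).
The Hessian has g_{ss} = 4, g_{xx} = 8, g_{sx} = -1, giving D = 31 > 0 with g_{ss} > 0, so the point is a local minimum.
g(1, 1) = -13.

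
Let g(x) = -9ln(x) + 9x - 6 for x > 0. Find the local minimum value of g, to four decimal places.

g'(x) = -9/x + 9 = 0 gives x = 1.
g''(x) = 9/x², which is positive for x > 0, so this is a local minimum.
g(1) = -9·ln(1) + 9 - 6 ≈ 3.0000.

3.0000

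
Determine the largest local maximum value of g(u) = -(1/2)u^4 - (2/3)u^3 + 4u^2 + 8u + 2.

62/3

g'(u) = -2u^3 - 2u^2 + 8u + 8. Setting g'(u) = 0 gives u ∈ {-2, -1, 2}.
Since g''(u) = -6u^2 - 4u + 8, we get g''(-2) = -8 < 0 ⇒ local maximum; g''(-1) = 6 > 0 ⇒ local minimum; g''(2) = -24 < 0 ⇒ local maximum.
The largest local maximum is g(2) = 62/3.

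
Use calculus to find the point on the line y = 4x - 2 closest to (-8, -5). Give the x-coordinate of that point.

Minimize D(x)^2 = (x + 8)^2 + (4x + 3)^2.
d/dx[D^2] = 2(x + 8) + 2·4·(4x + 3) = 0 ⇒ x = -20/17.
Then y = -114/17 and the distance is √(841/17) ≈ 7.0335.

-20/17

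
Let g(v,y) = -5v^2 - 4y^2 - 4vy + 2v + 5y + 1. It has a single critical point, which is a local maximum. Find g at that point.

165/64

∂g/∂v = -10v - 4y + 2 = 0 and ∂g/∂y = -4v - 8y + 5 = 0, so (v, y) = (-1/16, 21/32).
The Hessian has g_{vv} = -10, g_{yy} = -8, g_{vy} = -4, giving D = 64 > 0 with g_{vv} < 0, so the point is a local maximum.
g(-1/16, 21/32) = 165/64.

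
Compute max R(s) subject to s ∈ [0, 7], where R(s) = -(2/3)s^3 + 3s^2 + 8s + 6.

Differentiating, R'(s) = -2s^2 + 6s + 8; whose only zero in [0, 7] is s = 4.
Compare values at every candidate in [0, 7]: R(0) = 6, R(4) = 130/3, R(7) = -59/3.
So the maximum is R(4) = 130/3.

130/3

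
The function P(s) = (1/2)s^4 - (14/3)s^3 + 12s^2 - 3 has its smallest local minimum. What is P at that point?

-3

Critical points: P'(s) = 2s^3 - 14s^2 + 24s vanishes at s = 0, 3, 4.
Second-derivative test with P''(s) = 6s^2 - 28s + 24: P''(0) = 24 > 0 ⇒ local minimum; P''(3) = -6 < 0 ⇒ local maximum; P''(4) = 8 > 0 ⇒ local minimum.
Thus P has its smallest local minimum at s = 0, with value -3.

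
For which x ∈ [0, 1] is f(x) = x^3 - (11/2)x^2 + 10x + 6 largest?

1

f'(x) = 3x^2 - 11x + 10, which has no zeros in [0, 1].
Evaluating at the critical points and endpoints: f(0) = 6,  f(1) = 23/2.
So the maximum is f(1) = 23/2.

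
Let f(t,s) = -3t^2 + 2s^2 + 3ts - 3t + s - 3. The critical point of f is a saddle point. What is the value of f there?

∂f/∂t = -6t + 3s - 3 = 0 and ∂f/∂s = 3t + 4s + 1 = 0, so (t, s) = (-5/11, 1/11).
The Hessian has f_{tt} = -6, f_{ss} = 4, f_{ts} = 3, giving D = -33 < 0, so the point is a saddle point.
f(-5/11, 1/11) = -25/11.

-25/11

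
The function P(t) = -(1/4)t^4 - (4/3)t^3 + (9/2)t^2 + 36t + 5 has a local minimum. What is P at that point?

P'(t) = -t^3 - 4t^2 + 9t + 36 = 0 at t = -4, -3, 3.
Since P''(t) = -3t^2 - 8t + 9, we get P''(-4) = -7 < 0 ⇒ local maximum; P''(-3) = 6 > 0 ⇒ local minimum; P''(3) = -42 < 0 ⇒ local maximum.
Thus P has its local minimum at t = -3, with value -187/4.

-187/4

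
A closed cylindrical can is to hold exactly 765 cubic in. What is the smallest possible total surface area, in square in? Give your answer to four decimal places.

463.0439

With radius r and height h, πr²h = 765 so h = 765/(πr²), and S(r) = 2πr² + 2πrh = 2πr² + 2·765/r.
S'(r) = 4πr − 2·765/r² = 0 ⇒ r³ = 765/(2π), so r ≈ 4.9563 and h = 2r ≈ 9.9127.
S''(r) = 4π + 4·765/r³ > 0, so this is the minimum; S ≈ 463.0439.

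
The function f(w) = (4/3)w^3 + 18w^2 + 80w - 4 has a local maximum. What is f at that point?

f'(w) = 4w^2 + 36w + 80 = 0 at w = -5, -4.
f''(w) = 8w + 36. f''(-5) = -4 < 0 ⇒ local maximum; f''(-4) = 4 > 0 ⇒ local minimum.
The local maximum is f(-5) = -362/3.

-362/3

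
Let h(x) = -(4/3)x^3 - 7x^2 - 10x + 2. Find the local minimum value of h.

Critical points: h'(x) = -4x^2 - 14x - 10 vanishes at x = -5/2, -1.
h''(x) = -8x - 14. h''(-5/2) = 6 > 0 ⇒ local minimum; h''(-1) = -6 < 0 ⇒ local maximum.
The local minimum is h(-5/2) = 49/12.

49/12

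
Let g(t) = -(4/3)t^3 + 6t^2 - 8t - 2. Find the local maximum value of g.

g'(t) = -4t^2 + 12t - 8. Setting g'(t) = 0 gives t ∈ {1, 2}.
Since g''(t) = -8t + 12, we get g''(1) = 4 > 0 ⇒ local minimum; g''(2) = -4 < 0 ⇒ local maximum.
The local maximum is g(2) = -14/3.

-14/3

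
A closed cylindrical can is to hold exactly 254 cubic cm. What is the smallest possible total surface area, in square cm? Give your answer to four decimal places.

With radius r and height h, πr²h = 254 so h = 254/(πr²), and S(r) = 2πr² + 2πrh = 2πr² + 2·254/r.
S'(r) = 4πr − 2·254/r² = 0 ⇒ r³ = 254/(2π), so r ≈ 3.4320 and h = 2r ≈ 6.8641.
S''(r) = 4π + 4·254/r³ > 0, so this is the minimum; S ≈ 222.0259.

222.0259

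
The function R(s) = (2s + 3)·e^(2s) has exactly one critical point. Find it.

By the product rule, R'(s) = (4s + 8)·e^(2s). Since e^(2s) > 0, the only critical point is s = -2.
R''(-2) has the same sign as 4 > 0, so this is a local minimum.
R(-2) = (-1)·e^(-4) ≈ -0.0183.

-2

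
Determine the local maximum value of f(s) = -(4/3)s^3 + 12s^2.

Critical points: f'(s) = -4s^2 + 24s vanishes at s = 0, 6.
Second-derivative test with f''(s) = -8s + 24: f''(0) = 24 > 0 ⇒ local minimum; f''(6) = -24 < 0 ⇒ local maximum.
So the local maximum value is f(6) = 144.

144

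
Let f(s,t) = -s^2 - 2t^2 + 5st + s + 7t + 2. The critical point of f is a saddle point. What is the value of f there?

∂f/∂s = -2s + 5t + 1 = 0 and ∂f/∂t = 5s - 4t + 7 = 0, so (s, t) = (-39/17, -19/17).
The Hessian has f_{ss} = -2, f_{tt} = -4, f_{st} = 5, giving D = -17 < 0, so the point is a saddle point.
f(-39/17, -19/17) = -52/17.

-52/17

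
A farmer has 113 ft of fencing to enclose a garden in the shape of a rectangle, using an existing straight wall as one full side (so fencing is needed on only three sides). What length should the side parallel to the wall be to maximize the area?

113/2

Let the sides perpendicular to the wall have length x and the parallel side y, so 2x + y = 113 and the area is A = xy = x(113 − 2x).
A'(x) = 113 − 4x = 0 gives x = 113/4, and A''(x) = −4 < 0 confirms a maximum.
Then y = 113 − 2·113/4 = 113/2 and A = 12769/8.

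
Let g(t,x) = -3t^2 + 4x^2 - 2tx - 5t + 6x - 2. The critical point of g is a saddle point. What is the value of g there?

-43/13

∂g/∂t = -6t - 2x - 5 = 0 and ∂g/∂x = -2t + 8x + 6 = 0, so (t, x) = (-7/13, -23/26).
The Hessian has g_{tt} = -6, g_{xx} = 8, g_{tx} = -2, giving D = -52 < 0, so the point is a saddle point.
g(-7/13, -23/26) = -43/13.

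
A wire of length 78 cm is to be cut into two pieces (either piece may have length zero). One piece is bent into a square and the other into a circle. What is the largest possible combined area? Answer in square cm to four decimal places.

484.1493

Let x be the length used for the square. Square side x/4; circle radius (78−x)/(2π).
A(x) = (x/4)² + π·((78−x)/(2π))² = x²/16 + (78−x)²/(4π) for 0 ≤ x ≤ 78. A'(x) = x/8 − (78−x)/(2π) = 0 gives x = 4·78/(π+4) ≈ 43.6877.
A'' > 0, so the interior critical point is a minimum; the maximum is at an endpoint. A(0) = 484.1493 and A(78) = 380.2500, so the largest area is 484.1493.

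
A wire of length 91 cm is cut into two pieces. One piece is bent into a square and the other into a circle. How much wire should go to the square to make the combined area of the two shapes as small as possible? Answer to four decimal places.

50.9690

Let x be the length used for the square. Square side x/4; circle radius (91−x)/(2π).
A(x) = (x/4)² + π·((91−x)/(2π))² = x²/16 + (91−x)²/(4π) for 0 ≤ x ≤ 91. A'(x) = x/8 − (91−x)/(2π) = 0 gives x = 4·91/(π+4) ≈ 50.9690.
A'' = 1/8 + 1/(2π) > 0, so this gives the minimum combined area; x ≈ 50.9690 cm to the square.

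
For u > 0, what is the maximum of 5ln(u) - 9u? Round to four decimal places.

-7.9389

P'(u) = 5/u − 9 = 0 gives u = 5/9.
P''(u) = -5/u², which is negative for u > 0, so this is a local maximum.
P(5/9) = 5·ln(5/9) - 5 ≈ -7.9389.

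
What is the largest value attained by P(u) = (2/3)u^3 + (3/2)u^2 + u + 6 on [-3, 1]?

The derivative is 2u^2 + 3u + 1, which vanishes at u = -1 and u = -1/2.
Compare values at every candidate in [-3, 1]: P(-3) = -3/2,  P(-1) = 35/6,  P(-1/2) = 139/24,  P(1) = 55/6.
The maximum over the interval is 55/6, attained at u = 1.

55/6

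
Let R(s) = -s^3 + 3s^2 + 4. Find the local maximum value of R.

Critical points: R'(s) = -3s^2 + 6s vanishes at s = 0, 2.
R''(s) = -6s + 6. R''(0) = 6 > 0 ⇒ local minimum; R''(2) = -6 < 0 ⇒ local maximum.
So the local maximum value is R(2) = 8.

8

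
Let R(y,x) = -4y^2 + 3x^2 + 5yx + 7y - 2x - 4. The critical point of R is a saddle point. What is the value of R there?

-91/73

∂R/∂y = -8y + 5x + 7 = 0 and ∂R/∂x = 5y + 6x - 2 = 0, so (y, x) = (52/73, -19/73).
The Hessian has R_{yy} = -8, R_{xx} = 6, R_{yx} = 5, giving D = -73 < 0, so the point is a saddle point.
R(52/73, -19/73) = -91/73.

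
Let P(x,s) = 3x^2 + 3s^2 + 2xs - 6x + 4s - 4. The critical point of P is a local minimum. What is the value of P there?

∂P/∂x = 6x + 2s - 6 = 0 and ∂P/∂s = 2x + 6s + 4 = 0, so (x, s) = (11/8, -9/8).
The Hessian has P_{xx} = 6, P_{ss} = 6, P_{xs} = 2, giving D = 32 > 0 with P_{xx} > 0, so the point is a local minimum.
P(11/8, -9/8) = -83/8.

-83/8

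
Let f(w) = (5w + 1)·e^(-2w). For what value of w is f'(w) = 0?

3/10

Differentiating with the product rule gives f'(w) = (-10w + 3)·e^(-2w). Since e^(-2w) > 0, the only critical point is w = 3/10.
f''(3/10) has the same sign as -10 < 0, so this is a local maximum.
f(3/10) = (5/2)·e^(-3/5) ≈ 1.3720.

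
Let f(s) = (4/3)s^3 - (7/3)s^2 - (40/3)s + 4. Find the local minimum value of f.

-277/12

f'(s) = 4s^2 - (14/3)s - 40/3. Setting f'(s) = 0 gives s ∈ {-4/3, 5/2}.
Since f''(s) = 8s - 14/3, we get f''(-4/3) = -46/3 < 0 ⇒ local maximum; f''(5/2) = 46/3 > 0 ⇒ local minimum.
The local minimum is f(5/2) = -277/12.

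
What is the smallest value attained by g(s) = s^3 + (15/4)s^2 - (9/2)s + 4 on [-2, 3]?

45/16

Differentiating, g'(s) = 3s^2 + (15/2)s - 9/2; whose only zero in [-2, 3] is s = 1/2.
Evaluating at the critical points and endpoints: g(-2) = 20; g(1/2) = 45/16; g(3) = 205/4.
So the minimum is g(1/2) = 45/16.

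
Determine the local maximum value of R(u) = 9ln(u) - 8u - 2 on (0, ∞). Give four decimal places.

R'(u) = 9/u − 8 = 0 gives u = 9/8.
R''(u) = -9/u², which is negative for u > 0, so this is a local maximum.
R(9/8) = 9·ln(9/8) - 9 - 2 ≈ -9.9400.

-9.9400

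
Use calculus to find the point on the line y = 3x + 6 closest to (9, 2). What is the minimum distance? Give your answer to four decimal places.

9.8031

Minimize D(x)^2 = (x - 9)^2 + (3x + 4)^2.
d/dx[D^2] = 2(x - 9) + 2·3·(3x + 4) = 0 ⇒ x = -3/10.
Then y = 51/10 and the distance is √(961/10) ≈ 9.8031.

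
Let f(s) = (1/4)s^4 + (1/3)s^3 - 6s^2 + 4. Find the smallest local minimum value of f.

Critical points: f'(s) = s^3 + s^2 - 12s vanishes at s = -4, 0, 3.
Since f''(s) = 3s^2 + 2s - 12, we get f''(-4) = 28 > 0 ⇒ local minimum; f''(0) = -12 < 0 ⇒ local maximum; f''(3) = 21 > 0 ⇒ local minimum.
The smallest local minimum is f(-4) = -148/3.

-148/3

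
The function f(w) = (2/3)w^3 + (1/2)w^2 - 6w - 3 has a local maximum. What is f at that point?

Critical points: f'(w) = 2w^2 + w - 6 vanishes at w = -2, 3/2.
Second-derivative test with f''(w) = 4w + 1: f''(-2) = -7 < 0 ⇒ local maximum; f''(3/2) = 7 > 0 ⇒ local minimum.
The local maximum is f(-2) = 17/3.

17/3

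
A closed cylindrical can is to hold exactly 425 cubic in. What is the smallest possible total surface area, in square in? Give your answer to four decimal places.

With radius r and height h, πr²h = 425 so h = 425/(πr²), and S(r) = 2πr² + 2πrh = 2πr² + 2·425/r.
S'(r) = 4πr − 2·425/r² = 0 ⇒ r³ = 425/(2π), so r ≈ 4.0745 and h = 2r ≈ 8.1489.
S''(r) = 4π + 4·425/r³ > 0, so this is the minimum; S ≈ 312.9252.

312.9252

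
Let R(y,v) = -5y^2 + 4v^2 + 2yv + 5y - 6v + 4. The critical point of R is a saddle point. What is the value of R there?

79/21

∂R/∂y = -10y + 2v + 5 = 0 and ∂R/∂v = 2y + 8v - 6 = 0, so (y, v) = (13/21, 25/42).
The Hessian has R_{yy} = -10, R_{vv} = 8, R_{yv} = 2, giving D = -84 < 0, so the point is a saddle point.
R(13/21, 25/42) = 79/21.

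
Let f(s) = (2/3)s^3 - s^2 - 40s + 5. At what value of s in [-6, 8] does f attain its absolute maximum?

-4

f'(s) = 2s^2 - 2s - 40, which vanishes at s = -4 and s = 5.
Compare values at every candidate in [-6, 8]: f(-6) = 65; f(-4) = 319/3; f(5) = -410/3; f(8) = -113/3.
So the maximum is f(-4) = 319/3.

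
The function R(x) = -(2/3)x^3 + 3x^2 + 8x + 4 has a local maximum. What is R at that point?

Critical points: R'(x) = -2x^2 + 6x + 8 vanishes at x = -1, 4.
R''(x) = -4x + 6. R''(-1) = 10 > 0 ⇒ local minimum; R''(4) = -10 < 0 ⇒ local maximum.
The local maximum is R(4) = 124/3.

124/3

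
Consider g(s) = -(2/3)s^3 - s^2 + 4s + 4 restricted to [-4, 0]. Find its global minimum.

-8/3

g'(s) = -2s^2 - 2s + 4, whose only zero in [-4, 0] is s = -2.
Evaluating at the critical points and endpoints: g(-4) = 44/3, g(-2) = -8/3, g(0) = 4.
The minimum over the interval is -8/3, attained at s = -2.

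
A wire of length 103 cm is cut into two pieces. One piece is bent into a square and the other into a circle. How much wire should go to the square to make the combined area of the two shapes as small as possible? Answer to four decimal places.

Let x be the length used for the square. Square side x/4; circle radius (103−x)/(2π).
A(x) = (x/4)² + π·((103−x)/(2π))² = x²/16 + (103−x)²/(4π) for 0 ≤ x ≤ 103. A'(x) = x/8 − (103−x)/(2π) = 0 gives x = 4·103/(π+4) ≈ 57.6902.
A'' = 1/8 + 1/(2π) > 0, so this gives the minimum combined area; x ≈ 57.6902 cm to the square.

57.6902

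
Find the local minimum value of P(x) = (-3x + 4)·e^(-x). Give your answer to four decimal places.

-0.2909

P'(x) = (-3)·e^(-x) + (-3x + 4)·(-1)·e^(-x) = (3x - 7)·e^(-x). Since e^(-x) > 0, the only critical point is x = 7/3.
P''(7/3) has the same sign as 3 > 0, so this is a local minimum.
P(7/3) = (-3)·e^(-7/3) ≈ -0.2909.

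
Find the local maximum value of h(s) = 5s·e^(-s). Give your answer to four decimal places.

By the product rule, h'(s) = (-5s + 5)·e^(-s). Since e^(-s) > 0, the only critical point is s = 1.
h''(1) has the same sign as -5 < 0, so this is a local maximum.
h(1) = (5)·e^(-1) ≈ 1.8394.

1.8394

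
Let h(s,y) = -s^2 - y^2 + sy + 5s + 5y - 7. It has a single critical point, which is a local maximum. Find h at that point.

18

∂h/∂s = -2s + y + 5 = 0 and ∂h/∂y = s - 2y + 5 = 0, so (s, y) = (5, 5).
The Hessian has h_{ss} = -2, h_{yy} = -2, h_{sy} = 1, giving D = 3 > 0 with h_{ss} < 0, so the point is a local maximum.
h(5, 5) = 18.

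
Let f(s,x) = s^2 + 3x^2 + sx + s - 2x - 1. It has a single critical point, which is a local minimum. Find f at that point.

-20/11

∂f/∂s = 2s + x + 1 = 0 and ∂f/∂x = s + 6x - 2 = 0, so (s, x) = (-8/11, 5/11).
The Hessian has f_{ss} = 2, f_{xx} = 6, f_{sx} = 1, giving D = 11 > 0 with f_{ss} > 0, so the point is a local minimum.
f(-8/11, 5/11) = -20/11.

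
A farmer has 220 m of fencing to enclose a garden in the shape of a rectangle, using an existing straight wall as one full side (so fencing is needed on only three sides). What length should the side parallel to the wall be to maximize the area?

110

Let the sides perpendicular to the wall have length x and the parallel side y, so 2x + y = 220 and the area is A = xy = x(220 − 2x).
A'(x) = 220 − 4x = 0 gives x = 55, and A''(x) = −4 < 0 confirms a maximum.
Then y = 220 − 2·55 = 110 and A = 6050.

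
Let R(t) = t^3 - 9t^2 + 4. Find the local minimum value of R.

R'(t) = 3t^2 - 18t = 0 at t = 0, 6.
Since R''(t) = 6t - 18, we get R''(0) = -18 < 0 ⇒ local maximum; R''(6) = 18 > 0 ⇒ local minimum.
The local minimum is R(6) = -104.

-104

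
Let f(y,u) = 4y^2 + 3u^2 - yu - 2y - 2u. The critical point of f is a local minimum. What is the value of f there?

∂f/∂y = 8y - u - 2 = 0 and ∂f/∂u = -y + 6u - 2 = 0, so (y, u) = (14/47, 18/47).
The Hessian has f_{yy} = 8, f_{uu} = 6, f_{yu} = -1, giving D = 47 > 0 with f_{yy} > 0, so the point is a local minimum.
f(14/47, 18/47) = -32/47.

-32/47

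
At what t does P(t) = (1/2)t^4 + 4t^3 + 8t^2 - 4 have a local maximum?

-2

Critical points: P'(t) = 2t^3 + 12t^2 + 16t vanishes at t = -4, -2, 0.
Second-derivative test with P''(t) = 6t^2 + 24t + 16: P''(-4) = 16 > 0 ⇒ local minimum; P''(-2) = -8 < 0 ⇒ local maximum; P''(0) = 16 > 0 ⇒ local minimum.
Thus P has its local maximum at t = -2, with value 4.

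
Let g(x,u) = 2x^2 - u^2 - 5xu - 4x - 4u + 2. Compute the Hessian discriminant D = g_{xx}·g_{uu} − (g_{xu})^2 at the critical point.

∂g/∂x = 4x - 5u - 4 = 0 and ∂g/∂u = -5x - 2u - 4 = 0, so (x, u) = (-4/11, -12/11).
The Hessian has g_{xx} = 4, g_{uu} = -2, g_{xu} = -5, giving D = -33 < 0, so the point is a saddle point.
D = (4)·(-2) − (-5)^2 = -33.

-33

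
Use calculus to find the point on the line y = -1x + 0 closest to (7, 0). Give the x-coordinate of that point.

Minimize D(x)^2 = (x - 7)^2 + (-x)^2.
d/dx[D^2] = 2(x - 7) + 2·(-1)·(-x) = 0 ⇒ x = 7/2.
Then y = -7/2 and the distance is √(49/2) ≈ 4.9497.

7/2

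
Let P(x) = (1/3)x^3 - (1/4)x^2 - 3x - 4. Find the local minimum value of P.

P'(x) = x^2 - (1/2)x - 3. Setting P'(x) = 0 gives x ∈ {-3/2, 2}.
Second-derivative test with P''(x) = 2x - 1/2: P''(-3/2) = -7/2 < 0 ⇒ local maximum; P''(2) = 7/2 > 0 ⇒ local minimum.
Thus P has its local minimum at x = 2, with value -25/3.

-25/3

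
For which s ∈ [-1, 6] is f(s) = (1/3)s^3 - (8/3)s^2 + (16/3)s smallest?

The derivative is s^2 - (16/3)s + 16/3, which vanishes at s = 4/3 and s = 4.
Candidates: f(-1) = -25/3,  f(4/3) = 256/81,  f(4) = 0,  f(6) = 8.
So the minimum is f(-1) = -25/3.

-1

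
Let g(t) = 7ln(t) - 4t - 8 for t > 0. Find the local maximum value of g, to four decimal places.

g'(t) = 7/t − 4 = 0 gives t = 7/4.
g''(t) = -7/t², which is negative for t > 0, so this is a local maximum.
g(7/4) = 7·ln(7/4) - 7 - 8 ≈ -11.0827.

-11.0827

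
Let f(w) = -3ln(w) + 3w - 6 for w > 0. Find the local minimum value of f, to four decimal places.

-3.0000

f'(w) = -3/w + 3 = 0 gives w = 1.
f''(w) = 3/w², which is positive for w > 0, so this is a local minimum.
f(1) = -3·ln(1) + 3 - 6 ≈ -3.0000.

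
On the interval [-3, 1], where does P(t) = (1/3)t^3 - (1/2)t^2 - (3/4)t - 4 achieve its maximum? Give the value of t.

The derivative is t^2 - t - 3/4, whose only zero in [-3, 1] is t = -1/2.
Candidates: P(-3) = -61/4, P(-1/2) = -91/24, P(1) = -59/12.
Hence the absolute maximum is -91/24 at t = -1/2.

-1/2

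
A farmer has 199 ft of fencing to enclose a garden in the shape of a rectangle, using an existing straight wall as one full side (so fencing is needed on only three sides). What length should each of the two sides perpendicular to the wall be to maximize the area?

Let the sides perpendicular to the wall have length x and the parallel side y, so 2x + y = 199 and the area is A = xy = x(199 − 2x).
A'(x) = 199 − 4x = 0 gives x = 199/4, and A''(x) = −4 < 0 confirms a maximum.
Then y = 199 − 2·199/4 = 199/2 and A = 39601/8.

199/4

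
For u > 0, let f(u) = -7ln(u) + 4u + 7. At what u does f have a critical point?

7/4

f'(u) = -7/u + 4 = 0 gives u = 7/4.
f''(u) = 7/u², which is positive for u > 0, so this is a local minimum.
f(7/4) = -7·ln(7/4) + 7 + 7 ≈ 10.0827.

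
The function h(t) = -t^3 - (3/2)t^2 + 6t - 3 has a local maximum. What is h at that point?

1/2

h'(t) = -3t^2 - 3t + 6 = 0 at t = -2, 1.
h''(t) = -6t - 3. h''(-2) = 9 > 0 ⇒ local minimum; h''(1) = -9 < 0 ⇒ local maximum.
The local maximum is h(1) = 1/2.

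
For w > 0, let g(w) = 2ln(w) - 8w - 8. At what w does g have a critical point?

1/4

g'(w) = 2/w − 8 = 0 gives w = 1/4.
g''(w) = -2/w², which is negative for w > 0, so this is a local maximum.
g(1/4) = 2·ln(1/4) - 2 - 8 ≈ -12.7726.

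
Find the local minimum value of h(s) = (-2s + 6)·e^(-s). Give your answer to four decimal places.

-0.0366

h'(s) = (-2)·e^(-s) + (-2s + 6)·(-1)·e^(-s) = (2s - 8)·e^(-s). Since e^(-s) > 0, the only critical point is s = 4.
h''(4) has the same sign as 2 > 0, so this is a local minimum.
h(4) = (-2)·e^(-4) ≈ -0.0366.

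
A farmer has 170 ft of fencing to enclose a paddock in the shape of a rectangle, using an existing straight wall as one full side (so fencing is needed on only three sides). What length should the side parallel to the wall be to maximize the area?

85

Let the sides perpendicular to the wall have length x and the parallel side y, so 2x + y = 170 and the area is A = xy = x(170 − 2x).
A'(x) = 170 − 4x = 0 gives x = 85/2, and A''(x) = −4 < 0 confirms a maximum.
Then y = 170 − 2·85/2 = 85 and A = 7225/2.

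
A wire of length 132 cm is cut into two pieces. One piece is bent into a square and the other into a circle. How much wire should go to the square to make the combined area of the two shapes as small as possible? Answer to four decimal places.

73.9331

Let x be the length used for the square. Square side x/4; circle radius (132−x)/(2π).
A(x) = (x/4)² + π·((132−x)/(2π))² = x²/16 + (132−x)²/(4π) for 0 ≤ x ≤ 132. A'(x) = x/8 − (132−x)/(2π) = 0 gives x = 4·132/(π+4) ≈ 73.9331.
A'' = 1/8 + 1/(2π) > 0, so this gives the minimum combined area; x ≈ 73.9331 cm to the square.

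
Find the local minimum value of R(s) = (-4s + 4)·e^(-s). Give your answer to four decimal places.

-0.5413

By the product rule, R'(s) = (4s - 8)·e^(-s). Since e^(-s) > 0, the only critical point is s = 2.
R''(2) has the same sign as 4 > 0, so this is a local minimum.
R(2) = (-4)·e^(-2) ≈ -0.5413.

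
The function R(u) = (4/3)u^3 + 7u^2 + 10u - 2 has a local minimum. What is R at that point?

R'(u) = 4u^2 + 14u + 10. Setting R'(u) = 0 gives u ∈ {-5/2, -1}.
R''(u) = 8u + 14. R''(-5/2) = -6 < 0 ⇒ local maximum; R''(-1) = 6 > 0 ⇒ local minimum.
So the local minimum value is R(-1) = -19/3.

-19/3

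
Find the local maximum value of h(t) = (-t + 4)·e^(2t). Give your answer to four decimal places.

548.3166

By the product rule, h'(t) = (-2t + 7)·e^(2t). Since e^(2t) > 0, the only critical point is t = 7/2.
h''(7/2) has the same sign as -2 < 0, so this is a local maximum.
h(7/2) = (1/2)·e^(7) ≈ 548.3166.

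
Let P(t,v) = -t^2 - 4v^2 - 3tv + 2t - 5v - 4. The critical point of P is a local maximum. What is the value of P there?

43/7

∂P/∂t = -2t - 3v + 2 = 0 and ∂P/∂v = -3t - 8v - 5 = 0, so (t, v) = (31/7, -16/7).
The Hessian has P_{tt} = -2, P_{vv} = -8, P_{tv} = -3, giving D = 7 > 0 with P_{tt} < 0, so the point is a local maximum.
P(31/7, -16/7) = 43/7.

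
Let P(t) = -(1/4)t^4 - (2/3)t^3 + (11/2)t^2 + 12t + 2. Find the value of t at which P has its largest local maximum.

Critical points: P'(t) = -t^3 - 2t^2 + 11t + 12 vanishes at t = -4, -1, 3.
Since P''(t) = -3t^2 - 4t + 11, we get P''(-4) = -21 < 0 ⇒ local maximum; P''(-1) = 12 > 0 ⇒ local minimum; P''(3) = -28 < 0 ⇒ local maximum.
The largest local maximum is P(3) = 197/4.

3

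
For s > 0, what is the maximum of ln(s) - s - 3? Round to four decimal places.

g'(s) = 1/s − 1 = 0 gives s = 1.
g''(s) = -1/s², which is negative for s > 0, so this is a local maximum.
g(1) = 1·ln(1) - 1 - 3 ≈ -4.0000.

-4.0000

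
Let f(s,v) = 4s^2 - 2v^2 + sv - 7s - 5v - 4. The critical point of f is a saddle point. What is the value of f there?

∂f/∂s = 8s + v - 7 = 0 and ∂f/∂v = s - 4v - 5 = 0, so (s, v) = (1, -1).
The Hessian has f_{ss} = 8, f_{vv} = -4, f_{sv} = 1, giving D = -33 < 0, so the point is a saddle point.
f(1, -1) = -5.

-5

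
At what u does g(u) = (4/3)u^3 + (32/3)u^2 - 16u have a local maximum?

g'(u) = 4u^2 + (64/3)u - 16 = 0 at u = -6, 2/3.
g''(u) = 8u + 64/3. g''(-6) = -80/3 < 0 ⇒ local maximum; g''(2/3) = 80/3 > 0 ⇒ local minimum.
The local maximum is g(-6) = 192.

-6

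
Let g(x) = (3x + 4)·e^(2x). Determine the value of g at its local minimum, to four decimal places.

-0.0383

By the product rule, g'(x) = (6x + 11)·e^(2x). Since e^(2x) > 0, the only critical point is x = -11/6.
g''(-11/6) has the same sign as 6 > 0, so this is a local minimum.
g(-11/6) = (-3/2)·e^(-11/3) ≈ -0.0383.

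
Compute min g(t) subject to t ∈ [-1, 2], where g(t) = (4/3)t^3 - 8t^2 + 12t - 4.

-76/3

The derivative is 4t^2 - 16t + 12, whose only zero in [-1, 2] is t = 1.
Compare values at every candidate in [-1, 2]: g(-1) = -76/3,  g(1) = 4/3,  g(2) = -4/3.
So the minimum is g(-1) = -76/3.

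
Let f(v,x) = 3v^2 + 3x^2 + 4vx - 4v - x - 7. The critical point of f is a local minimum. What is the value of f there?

∂f/∂v = 6v + 4x - 4 = 0 and ∂f/∂x = 4v + 6x - 1 = 0, so (v, x) = (1, -1/2).
The Hessian has f_{vv} = 6, f_{xx} = 6, f_{vx} = 4, giving D = 20 > 0 with f_{vv} > 0, so the point is a local minimum.
f(1, -1/2) = -35/4.

-35/4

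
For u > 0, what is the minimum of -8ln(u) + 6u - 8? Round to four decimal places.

-2.3015

g'(u) = -8/u + 6 = 0 gives u = 4/3.
g''(u) = 8/u², which is positive for u > 0, so this is a local minimum.
g(4/3) = -8·ln(4/3) + 8 - 8 ≈ -2.3015.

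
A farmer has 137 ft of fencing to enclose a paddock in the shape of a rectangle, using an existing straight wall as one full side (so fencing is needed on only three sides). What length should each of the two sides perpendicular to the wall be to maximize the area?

137/4

Let the sides perpendicular to the wall have length x and the parallel side y, so 2x + y = 137 and the area is A = xy = x(137 − 2x).
A'(x) = 137 − 4x = 0 gives x = 137/4, and A''(x) = −4 < 0 confirms a maximum.
Then y = 137 − 2·137/4 = 137/2 and A = 18769/8.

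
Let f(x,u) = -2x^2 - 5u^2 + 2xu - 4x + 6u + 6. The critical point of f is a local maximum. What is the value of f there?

80/9

∂f/∂x = -4x + 2u - 4 = 0 and ∂f/∂u = 2x - 10u + 6 = 0, so (x, u) = (-7/9, 4/9).
The Hessian has f_{xx} = -4, f_{uu} = -10, f_{xu} = 2, giving D = 36 > 0 with f_{xx} < 0, so the point is a local maximum.
f(-7/9, 4/9) = 80/9.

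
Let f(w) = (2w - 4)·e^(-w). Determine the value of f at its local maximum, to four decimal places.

f'(w) = 2·e^(-w) + (2w - 4)·(-1)·e^(-w) = (-2w + 6)·e^(-w). Since e^(-w) > 0, the only critical point is w = 3.
f''(3) has the same sign as -2 < 0, so this is a local maximum.
f(3) = (2)·e^(-3) ≈ 0.0996.

0.0996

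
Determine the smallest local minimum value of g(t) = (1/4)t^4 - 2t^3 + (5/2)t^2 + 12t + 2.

g'(t) = t^3 - 6t^2 + 5t + 12 = 0 at t = -1, 3, 4.
g''(t) = 3t^2 - 12t + 5. g''(-1) = 20 > 0 ⇒ local minimum; g''(3) = -4 < 0 ⇒ local maximum; g''(4) = 5 > 0 ⇒ local minimum.
So the smallest local minimum value is g(-1) = -21/4.

-21/4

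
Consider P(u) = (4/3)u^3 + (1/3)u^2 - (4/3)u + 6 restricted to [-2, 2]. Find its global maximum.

P'(u) = 4u^2 + (2/3)u - 4/3, which vanishes at u = -2/3 and u = 1/2.
Candidates: P(-2) = -2/3; P(-2/3) = 538/81; P(1/2) = 67/12; P(2) = 46/3.
Hence the absolute maximum is 46/3 at u = 2.

46/3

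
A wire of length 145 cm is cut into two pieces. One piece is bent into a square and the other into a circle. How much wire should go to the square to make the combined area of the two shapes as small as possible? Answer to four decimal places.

81.2144

Let x be the length used for the square. Square side x/4; circle radius (145−x)/(2π).
A(x) = (x/4)² + π·((145−x)/(2π))² = x²/16 + (145−x)²/(4π) for 0 ≤ x ≤ 145. A'(x) = x/8 − (145−x)/(2π) = 0 gives x = 4·145/(π+4) ≈ 81.2144.
A'' = 1/8 + 1/(2π) > 0, so this gives the minimum combined area; x ≈ 81.2144 cm to the square.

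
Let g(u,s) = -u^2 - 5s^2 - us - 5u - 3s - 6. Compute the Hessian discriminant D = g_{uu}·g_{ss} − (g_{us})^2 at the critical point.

∂g/∂u = -2u - s - 5 = 0 and ∂g/∂s = -u - 10s - 3 = 0, so (u, s) = (-47/19, -1/19).
The Hessian has g_{uu} = -2, g_{ss} = -10, g_{us} = -1, giving D = 19 > 0 with g_{uu} < 0, so the point is a local maximum.
D = (-2)·(-10) − (-1)^2 = 19.

19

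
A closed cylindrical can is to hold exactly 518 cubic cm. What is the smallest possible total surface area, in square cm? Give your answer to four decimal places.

With radius r and height h, πr²h = 518 so h = 518/(πr²), and S(r) = 2πr² + 2πrh = 2πr² + 2·518/r.
S'(r) = 4πr − 2·518/r² = 0 ⇒ r³ = 518/(2π), so r ≈ 4.3523 and h = 2r ≈ 8.7046.
S''(r) = 4π + 4·518/r³ > 0, so this is the minimum; S ≈ 357.0544.

357.0544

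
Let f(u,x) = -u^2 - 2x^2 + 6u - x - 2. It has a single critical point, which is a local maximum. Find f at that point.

∂f/∂u = -2u + 6 = 0 and ∂f/∂x = -4x - 1 = 0, so (u, x) = (3, -1/4).
The Hessian has f_{uu} = -2, f_{xx} = -4, f_{ux} = 0, giving D = 8 > 0 with f_{uu} < 0, so the point is a local maximum.
f(3, -1/4) = 57/8.

57/8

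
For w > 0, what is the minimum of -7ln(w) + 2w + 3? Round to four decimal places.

1.2307

g'(w) = -7/w + 2 = 0 gives w = 7/2.
g''(w) = 7/w², which is positive for w > 0, so this is a local minimum.
g(7/2) = -7·ln(7/2) + 7 + 3 ≈ 1.2307.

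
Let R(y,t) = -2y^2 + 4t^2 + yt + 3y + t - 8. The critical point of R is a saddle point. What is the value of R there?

∂R/∂y = -4y + t + 3 = 0 and ∂R/∂t = y + 8t + 1 = 0, so (y, t) = (23/33, -7/33).
The Hessian has R_{yy} = -4, R_{tt} = 8, R_{yt} = 1, giving D = -33 < 0, so the point is a saddle point.
R(23/33, -7/33) = -233/33.

-233/33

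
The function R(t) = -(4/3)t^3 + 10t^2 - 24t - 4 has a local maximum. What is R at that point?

-22

R'(t) = -4t^2 + 20t - 24. Setting R'(t) = 0 gives t ∈ {2, 3}.
Second-derivative test with R''(t) = -8t + 20: R''(2) = 4 > 0 ⇒ local minimum; R''(3) = -4 < 0 ⇒ local maximum.
So the local maximum value is R(3) = -22.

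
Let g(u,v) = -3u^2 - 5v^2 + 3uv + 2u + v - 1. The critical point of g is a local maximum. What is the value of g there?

-22/51

∂g/∂u = -6u + 3v + 2 = 0 and ∂g/∂v = 3u - 10v + 1 = 0, so (u, v) = (23/51, 4/17).
The Hessian has g_{uu} = -6, g_{vv} = -10, g_{uv} = 3, giving D = 51 > 0 with g_{uu} < 0, so the point is a local maximum.
g(23/51, 4/17) = -22/51.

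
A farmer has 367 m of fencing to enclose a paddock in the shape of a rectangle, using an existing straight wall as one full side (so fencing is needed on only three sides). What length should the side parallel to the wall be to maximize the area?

367/2

Let the sides perpendicular to the wall have length x and the parallel side y, so 2x + y = 367 and the area is A = xy = x(367 − 2x).
A'(x) = 367 − 4x = 0 gives x = 367/4, and A''(x) = −4 < 0 confirms a maximum.
Then y = 367 − 2·367/4 = 367/2 and A = 134689/8.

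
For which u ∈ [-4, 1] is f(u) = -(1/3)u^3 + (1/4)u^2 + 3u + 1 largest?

f'(u) = -u^2 + (1/2)u + 3, whose only zero in [-4, 1] is u = -3/2.
Evaluating at the critical points and endpoints: f(-4) = 43/3; f(-3/2) = -29/16; f(1) = 47/12.
The maximum over the interval is 43/3, attained at u = -4.

-4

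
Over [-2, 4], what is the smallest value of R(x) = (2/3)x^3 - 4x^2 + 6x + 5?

Differentiating, R'(x) = 2x^2 - 8x + 6; which vanishes at x = 1 and x = 3.
Evaluating at the critical points and endpoints: R(-2) = -85/3,  R(1) = 23/3,  R(3) = 5,  R(4) = 23/3.
So the minimum is R(-2) = -85/3.

-85/3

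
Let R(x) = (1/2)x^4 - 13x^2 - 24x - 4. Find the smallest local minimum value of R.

Critical points: R'(x) = 2x^3 - 26x - 24 vanishes at x = -3, -1, 4.
Second-derivative test with R''(x) = 6x^2 - 26: R''(-3) = 28 > 0 ⇒ local minimum; R''(-1) = -20 < 0 ⇒ local maximum; R''(4) = 70 > 0 ⇒ local minimum.
Thus R has its smallest local minimum at x = 4, with value -180.

-180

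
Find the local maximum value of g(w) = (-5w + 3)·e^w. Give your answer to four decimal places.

By the product rule, g'(w) = (-5w - 2)·e^w. Since e^w > 0, the only critical point is w = -2/5.
g''(-2/5) has the same sign as -5 < 0, so this is a local maximum.
g(-2/5) = (5)·e^(-2/5) ≈ 3.3516.

3.3516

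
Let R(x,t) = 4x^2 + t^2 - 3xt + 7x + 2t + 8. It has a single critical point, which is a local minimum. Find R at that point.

∂R/∂x = 8x - 3t + 7 = 0 and ∂R/∂t = -3x + 2t + 2 = 0, so (x, t) = (-20/7, -37/7).
The Hessian has R_{xx} = 8, R_{tt} = 2, R_{xt} = -3, giving D = 7 > 0 with R_{xx} > 0, so the point is a local minimum.
R(-20/7, -37/7) = -51/7.

-51/7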